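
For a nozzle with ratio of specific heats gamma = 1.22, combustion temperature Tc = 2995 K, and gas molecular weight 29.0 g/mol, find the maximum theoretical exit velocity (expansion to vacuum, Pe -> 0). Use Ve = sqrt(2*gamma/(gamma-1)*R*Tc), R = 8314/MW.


R = 8314 / 29.0 = 286.69 J/(kg.K)
Ve = sqrt(2 * 1.22 / (1.22 - 1) * 286.69 * 2995) = 3086 m/s

3086 m/s


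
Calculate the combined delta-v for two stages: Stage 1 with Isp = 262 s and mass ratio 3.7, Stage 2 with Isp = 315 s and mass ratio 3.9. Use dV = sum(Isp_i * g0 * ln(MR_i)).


dV1 = 262 * 9.81 * ln(3.7) = 3362.7 m/s
dV2 = 315 * 9.81 * ln(3.9) = 4205.6 m/s
Total dV = 3362.7 + 4205.6 = 7568.3 m/s ~ 7568 m/s

7568 m/s


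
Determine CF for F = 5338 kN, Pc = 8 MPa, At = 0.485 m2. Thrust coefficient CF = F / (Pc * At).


CF = 5338000 / (8e6 * 0.485) = 1.38

1.38


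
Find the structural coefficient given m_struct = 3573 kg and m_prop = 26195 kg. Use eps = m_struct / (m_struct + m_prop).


eps = 3573 / (3573 + 26195) = 0.12

0.12


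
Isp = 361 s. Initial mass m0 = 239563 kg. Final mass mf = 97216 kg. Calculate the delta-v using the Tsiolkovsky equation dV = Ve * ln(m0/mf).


Ve = 361 * 9.81 = 3541.41 m/s
dV = 3541.41 * ln(239563/97216) = 3194 m/s

3194 m/s


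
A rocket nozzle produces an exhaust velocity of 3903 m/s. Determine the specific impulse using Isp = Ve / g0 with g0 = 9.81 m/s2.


Isp = Ve / g0 = 3903 / 9.81 = 397.9 s

397.9 s


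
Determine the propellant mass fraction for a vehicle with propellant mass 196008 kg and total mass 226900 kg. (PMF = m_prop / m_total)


PMF = 196008 / 226900 = 0.864

0.864


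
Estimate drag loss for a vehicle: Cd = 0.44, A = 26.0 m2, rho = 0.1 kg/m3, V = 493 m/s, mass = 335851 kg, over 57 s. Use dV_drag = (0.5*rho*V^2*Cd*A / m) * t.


D = 0.5 * 0.1 * 493^2 * 0.44 * 26.0 = 139024.03 N
a = 139024.03 / 335851 = 0.4139 m/s2
dV = 0.4139 * 57 = 23.6 m/s

23.6 m/s


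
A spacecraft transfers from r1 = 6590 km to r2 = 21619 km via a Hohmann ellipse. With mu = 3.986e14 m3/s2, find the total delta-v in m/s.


V1 = sqrt(mu/r1) = 7777.25 m/s
dV1 = V1*(sqrt(2*r2/(r1+r2)) - 1) = 1851.39 m/s
V2 = sqrt(mu/r2) = 4293.89 m/s
dV2 = V2*(1 - sqrt(2*r1/(r1+r2))) = 1358.84 m/s
Total dV = 3210 m/s

3210 m/s


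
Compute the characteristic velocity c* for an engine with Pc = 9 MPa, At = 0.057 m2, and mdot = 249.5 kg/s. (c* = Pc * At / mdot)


c* = 9e6 * 0.057 / 249.5 = 2056 m/s

2056 m/s


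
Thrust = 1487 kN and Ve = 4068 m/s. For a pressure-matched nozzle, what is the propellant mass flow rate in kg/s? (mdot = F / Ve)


mdot = F / Ve = 1487000 / 4068 = 365.5 kg/s

365.5 kg/s


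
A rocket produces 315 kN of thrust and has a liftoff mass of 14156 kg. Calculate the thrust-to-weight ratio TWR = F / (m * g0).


TWR = 315000 / (14156 * 9.81) = 2.27

2.27


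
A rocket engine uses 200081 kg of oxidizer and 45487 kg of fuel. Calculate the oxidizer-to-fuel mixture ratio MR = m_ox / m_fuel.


MR = 200081 / 45487 = 4.4

4.4


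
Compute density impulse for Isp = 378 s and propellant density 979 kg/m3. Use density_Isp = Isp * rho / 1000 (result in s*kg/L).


rho*Isp = 378 * 979 / 1000 = 370 s*kg/L

370 s*kg/L


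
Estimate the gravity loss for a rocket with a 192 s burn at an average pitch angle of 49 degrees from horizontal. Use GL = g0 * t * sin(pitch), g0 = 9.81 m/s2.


GL = 9.81 * 192 * sin(49 deg) = 1422 m/s

1422 m/s


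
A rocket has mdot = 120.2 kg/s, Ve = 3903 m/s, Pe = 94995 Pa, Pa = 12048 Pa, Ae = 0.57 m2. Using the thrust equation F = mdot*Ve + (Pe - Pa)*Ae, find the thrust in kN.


F = 120.2 * 3903 + (94995 - 12048) * 0.57 = 516420.0 N = 516.4 kN

516.4 kN


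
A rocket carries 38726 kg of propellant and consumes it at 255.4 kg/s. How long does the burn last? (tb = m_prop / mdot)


tb = 38726 / 255.4 = 151.6 s

151.6 s


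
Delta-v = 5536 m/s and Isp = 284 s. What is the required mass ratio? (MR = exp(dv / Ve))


Ve = 284 * 9.81 = 2786.04 m/s
MR = exp(5536 / 2786.04) = 7.294

7.294


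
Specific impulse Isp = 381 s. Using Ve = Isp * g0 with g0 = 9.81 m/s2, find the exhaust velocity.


Ve = Isp * g0 = 381 * 9.81 = 3737.6 m/s

3737.6 m/s


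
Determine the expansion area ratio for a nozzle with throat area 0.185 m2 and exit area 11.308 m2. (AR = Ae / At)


AR = 11.308 / 0.185 = 61.1

61.1


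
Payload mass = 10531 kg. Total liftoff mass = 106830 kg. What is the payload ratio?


PR = 10531 / 106830 = 0.0986

0.0986


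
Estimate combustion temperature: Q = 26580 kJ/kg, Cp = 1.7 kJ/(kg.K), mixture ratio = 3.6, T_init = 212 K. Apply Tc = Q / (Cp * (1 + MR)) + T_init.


Tc = 26580 / (1.7 * (1 + 3.6)) + 212 = 3611 K

3611 K


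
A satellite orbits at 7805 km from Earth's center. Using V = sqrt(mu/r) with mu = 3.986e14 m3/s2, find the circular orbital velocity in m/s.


V = sqrt(3.986e14 / 7805000) = 7146 m/s

7146 m/s


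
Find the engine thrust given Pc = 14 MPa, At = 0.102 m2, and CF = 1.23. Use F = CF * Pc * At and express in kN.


F = 1.23 * 14e6 * 0.102 = 1.7564e+06 N = 1756.4 kN

1756.4 kN


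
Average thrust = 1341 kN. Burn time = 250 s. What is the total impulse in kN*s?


It = 1341 * 250 = 335250 kN*s

335250 kN*s


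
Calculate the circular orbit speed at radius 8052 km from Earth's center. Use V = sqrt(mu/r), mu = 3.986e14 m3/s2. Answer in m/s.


V = sqrt(3.986e14 / 8052000) = 7036 m/s

7036 m/s


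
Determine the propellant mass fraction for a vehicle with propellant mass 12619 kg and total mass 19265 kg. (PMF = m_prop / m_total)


PMF = 12619 / 19265 = 0.655

0.655


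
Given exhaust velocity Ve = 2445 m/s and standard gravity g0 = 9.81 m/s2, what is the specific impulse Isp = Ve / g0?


Isp = Ve / g0 = 2445 / 9.81 = 249.2 s

249.2 s


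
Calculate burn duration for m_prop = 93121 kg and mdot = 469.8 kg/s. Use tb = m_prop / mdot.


tb = 93121 / 469.8 = 198.2 s

198.2 s


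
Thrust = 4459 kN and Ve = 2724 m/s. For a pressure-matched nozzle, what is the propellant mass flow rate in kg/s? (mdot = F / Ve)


mdot = F / Ve = 4459000 / 2724 = 1636.9 kg/s

1636.9 kg/s


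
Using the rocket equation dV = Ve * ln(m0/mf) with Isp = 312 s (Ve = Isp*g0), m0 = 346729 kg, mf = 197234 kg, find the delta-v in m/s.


Ve = 312 * 9.81 = 3060.72 m/s
dV = 3060.72 * ln(346729/197234) = 1727 m/s

1727 m/s


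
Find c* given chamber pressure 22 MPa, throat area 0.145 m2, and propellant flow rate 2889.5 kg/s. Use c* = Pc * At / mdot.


c* = 22e6 * 0.145 / 2889.5 = 1104 m/s

1104 m/s


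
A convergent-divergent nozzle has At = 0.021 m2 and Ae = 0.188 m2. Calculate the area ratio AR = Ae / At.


AR = 0.188 / 0.021 = 9.0

9.0


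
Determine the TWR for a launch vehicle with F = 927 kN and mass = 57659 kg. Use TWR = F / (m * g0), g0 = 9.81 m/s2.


TWR = 927000 / (57659 * 9.81) = 1.64

1.64


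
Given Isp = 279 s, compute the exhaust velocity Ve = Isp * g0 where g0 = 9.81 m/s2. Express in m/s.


Ve = Isp * g0 = 279 * 9.81 = 2737.0 m/s

2737.0 m/s


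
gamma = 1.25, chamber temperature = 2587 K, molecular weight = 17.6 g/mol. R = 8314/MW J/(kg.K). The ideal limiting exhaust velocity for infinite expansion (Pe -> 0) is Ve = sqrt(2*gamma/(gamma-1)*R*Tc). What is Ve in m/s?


R = 8314 / 17.6 = 472.39 J/(kg.K)
Ve = sqrt(2 * 1.25 / (1.25 - 1) * 472.39 * 2587) = 3496 m/s

3496 m/s


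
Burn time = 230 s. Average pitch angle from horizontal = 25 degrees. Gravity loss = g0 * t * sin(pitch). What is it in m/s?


GL = 9.81 * 230 * sin(25 deg) = 954 m/s

954 m/s


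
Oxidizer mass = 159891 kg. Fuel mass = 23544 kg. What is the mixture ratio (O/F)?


MR = 159891 / 23544 = 6.79

6.79


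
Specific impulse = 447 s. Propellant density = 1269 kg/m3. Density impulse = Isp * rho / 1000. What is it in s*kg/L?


rho*Isp = 447 * 1269 / 1000 = 567 s*kg/L

567 s*kg/L


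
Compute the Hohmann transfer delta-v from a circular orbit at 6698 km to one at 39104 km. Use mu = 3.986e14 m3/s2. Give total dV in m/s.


V1 = sqrt(mu/r1) = 7714.29 m/s
dV1 = V1*(sqrt(2*r2/(r1+r2)) - 1) = 2366.15 m/s
V2 = sqrt(mu/r2) = 3192.7 m/s
dV2 = V2*(1 - sqrt(2*r1/(r1+r2))) = 1466.05 m/s
Total dV = 3832 m/s

3832 m/s


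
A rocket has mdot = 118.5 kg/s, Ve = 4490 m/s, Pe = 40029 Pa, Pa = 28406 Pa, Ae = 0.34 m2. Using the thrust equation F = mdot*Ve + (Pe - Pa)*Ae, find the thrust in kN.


F = 118.5 * 4490 + (40029 - 28406) * 0.34 = 536017.0 N = 536.0 kN

536.0 kN


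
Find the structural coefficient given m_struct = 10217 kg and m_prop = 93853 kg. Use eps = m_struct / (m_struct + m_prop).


eps = 10217 / (10217 + 93853) = 0.0982

0.0982


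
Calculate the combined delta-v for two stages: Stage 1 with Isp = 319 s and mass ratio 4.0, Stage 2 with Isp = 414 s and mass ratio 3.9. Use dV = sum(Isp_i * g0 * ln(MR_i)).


dV1 = 319 * 9.81 * ln(4.0) = 4338.3 m/s
dV2 = 414 * 9.81 * ln(3.9) = 5527.4 m/s
Total dV = 4338.3 + 5527.4 = 9865.7 m/s ~ 9866 m/s

9866 m/s


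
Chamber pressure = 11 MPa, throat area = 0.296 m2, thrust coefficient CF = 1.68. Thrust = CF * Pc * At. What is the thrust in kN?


F = 1.68 * 11e6 * 0.296 = 5.4701e+06 N = 5470.1 kN

5470.1 kN


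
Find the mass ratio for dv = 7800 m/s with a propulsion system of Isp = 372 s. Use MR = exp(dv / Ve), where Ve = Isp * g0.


Ve = 372 * 9.81 = 3649.32 m/s
MR = exp(7800 / 3649.32) = 8.477

8.477


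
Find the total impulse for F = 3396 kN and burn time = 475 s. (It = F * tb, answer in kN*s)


It = 3396 * 475 = 1613100 kN*s

1613100 kN*s


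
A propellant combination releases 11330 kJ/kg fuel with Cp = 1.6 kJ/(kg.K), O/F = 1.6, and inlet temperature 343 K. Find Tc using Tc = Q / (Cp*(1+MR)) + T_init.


Tc = 11330 / (1.6 * (1 + 1.6)) + 343 = 3067 K

3067 K


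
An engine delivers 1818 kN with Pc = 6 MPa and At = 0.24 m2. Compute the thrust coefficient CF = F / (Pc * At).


CF = 1818000 / (6e6 * 0.24) = 1.26

1.26


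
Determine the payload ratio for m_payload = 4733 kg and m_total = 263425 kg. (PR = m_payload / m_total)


PR = 4733 / 263425 = 0.018

0.018


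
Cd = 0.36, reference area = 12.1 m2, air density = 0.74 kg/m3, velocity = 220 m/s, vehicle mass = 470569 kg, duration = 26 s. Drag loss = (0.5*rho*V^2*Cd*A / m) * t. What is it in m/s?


D = 0.5 * 0.74 * 220^2 * 0.36 * 12.1 = 78007.25 N
a = 78007.25 / 470569 = 0.1658 m/s2
dV = 0.1658 * 26 = 4.3 m/s

4.3 m/s


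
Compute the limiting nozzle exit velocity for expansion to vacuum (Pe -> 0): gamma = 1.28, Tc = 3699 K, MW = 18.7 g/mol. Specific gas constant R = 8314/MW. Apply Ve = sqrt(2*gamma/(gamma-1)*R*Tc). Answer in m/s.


R = 8314 / 18.7 = 444.6 J/(kg.K)
Ve = sqrt(2 * 1.28 / (1.28 - 1) * 444.6 * 3699) = 3878 m/s

3878 m/s


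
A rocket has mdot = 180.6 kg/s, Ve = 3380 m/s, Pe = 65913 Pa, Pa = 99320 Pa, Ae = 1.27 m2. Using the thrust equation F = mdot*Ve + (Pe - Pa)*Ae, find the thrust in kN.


F = 180.6 * 3380 + (65913 - 99320) * 1.27 = 568001.0 N = 568.0 kN

568.0 kN


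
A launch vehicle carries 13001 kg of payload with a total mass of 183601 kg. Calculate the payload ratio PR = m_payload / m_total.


PR = 13001 / 183601 = 0.0708

0.0708


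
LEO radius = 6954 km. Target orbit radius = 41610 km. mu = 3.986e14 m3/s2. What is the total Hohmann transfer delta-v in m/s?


V1 = sqrt(mu/r1) = 7570.97 m/s
dV1 = V1*(sqrt(2*r2/(r1+r2)) - 1) = 2339.82 m/s
V2 = sqrt(mu/r2) = 3095.07 m/s
dV2 = V2*(1 - sqrt(2*r1/(r1+r2))) = 1438.74 m/s
Total dV = 3779 m/s

3779 m/s


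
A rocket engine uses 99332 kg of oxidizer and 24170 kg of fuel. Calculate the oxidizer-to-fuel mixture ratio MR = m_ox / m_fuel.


MR = 99332 / 24170 = 4.11

4.11


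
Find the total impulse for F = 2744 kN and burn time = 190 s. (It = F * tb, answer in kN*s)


It = 2744 * 190 = 521360 kN*s

521360 kN*s


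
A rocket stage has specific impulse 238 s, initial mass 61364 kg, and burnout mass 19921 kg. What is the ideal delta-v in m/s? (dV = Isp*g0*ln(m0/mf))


Ve = 238 * 9.81 = 2334.78 m/s
dV = 2334.78 * ln(61364/19921) = 2627 m/s

2627 m/s


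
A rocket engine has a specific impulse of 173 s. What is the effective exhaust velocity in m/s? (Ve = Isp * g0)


Ve = Isp * g0 = 173 * 9.81 = 1697.1 m/s

1697.1 m/s


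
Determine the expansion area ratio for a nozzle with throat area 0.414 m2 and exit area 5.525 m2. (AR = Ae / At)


AR = 5.525 / 0.414 = 13.3

13.3


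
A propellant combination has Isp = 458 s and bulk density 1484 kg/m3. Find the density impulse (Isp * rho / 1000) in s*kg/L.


rho*Isp = 458 * 1484 / 1000 = 680 s*kg/L

680 s*kg/L


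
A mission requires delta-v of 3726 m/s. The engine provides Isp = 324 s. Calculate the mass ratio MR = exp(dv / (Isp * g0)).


Ve = 324 * 9.81 = 3178.44 m/s
MR = exp(3726 / 3178.44) = 3.229

3.229


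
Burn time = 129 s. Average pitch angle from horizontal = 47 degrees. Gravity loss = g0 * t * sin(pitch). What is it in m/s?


GL = 9.81 * 129 * sin(47 deg) = 926 m/s

926 m/s


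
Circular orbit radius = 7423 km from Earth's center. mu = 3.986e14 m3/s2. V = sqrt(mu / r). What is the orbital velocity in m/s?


V = sqrt(3.986e14 / 7423000) = 7328 m/s

7328 m/s


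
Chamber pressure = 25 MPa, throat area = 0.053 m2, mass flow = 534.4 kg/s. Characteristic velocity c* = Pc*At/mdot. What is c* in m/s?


c* = 25e6 * 0.053 / 534.4 = 2479 m/s

2479 m/s


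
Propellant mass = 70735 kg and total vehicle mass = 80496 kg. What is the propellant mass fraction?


PMF = 70735 / 80496 = 0.879

0.879


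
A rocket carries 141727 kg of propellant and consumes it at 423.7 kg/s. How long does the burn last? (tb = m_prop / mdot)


tb = 141727 / 423.7 = 334.5 s

334.5 s


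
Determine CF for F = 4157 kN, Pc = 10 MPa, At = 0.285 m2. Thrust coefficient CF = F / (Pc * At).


CF = 4157000 / (10e6 * 0.285) = 1.46

1.46


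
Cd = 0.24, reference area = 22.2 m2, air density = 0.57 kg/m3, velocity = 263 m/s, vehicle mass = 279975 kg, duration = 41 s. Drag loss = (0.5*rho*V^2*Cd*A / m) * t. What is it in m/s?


D = 0.5 * 0.57 * 263^2 * 0.24 * 22.2 = 105031.74 N
a = 105031.74 / 279975 = 0.3751 m/s2
dV = 0.3751 * 41 = 15.4 m/s

15.4 m/s


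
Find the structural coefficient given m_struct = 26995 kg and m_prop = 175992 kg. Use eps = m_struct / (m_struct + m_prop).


eps = 26995 / (26995 + 175992) = 0.133

0.133


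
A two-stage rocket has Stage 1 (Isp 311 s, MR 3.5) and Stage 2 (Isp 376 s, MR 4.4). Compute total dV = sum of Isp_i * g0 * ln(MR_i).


dV1 = 311 * 9.81 * ln(3.5) = 3822.1 m/s
dV2 = 376 * 9.81 * ln(4.4) = 5465.0 m/s
Total dV = 3822.1 + 5465.0 = 9287.1 m/s ~ 9287 m/s

9287 m/s


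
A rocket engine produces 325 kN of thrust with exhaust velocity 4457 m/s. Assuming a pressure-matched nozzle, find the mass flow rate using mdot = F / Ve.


mdot = F / Ve = 325000 / 4457 = 72.9 kg/s

72.9 kg/s


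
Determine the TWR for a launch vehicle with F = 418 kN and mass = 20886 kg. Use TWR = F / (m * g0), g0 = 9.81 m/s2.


TWR = 418000 / (20886 * 9.81) = 2.04

2.04


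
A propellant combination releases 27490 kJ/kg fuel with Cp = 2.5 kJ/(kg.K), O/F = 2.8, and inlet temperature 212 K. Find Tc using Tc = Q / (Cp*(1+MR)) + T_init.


Tc = 27490 / (2.5 * (1 + 2.8)) + 212 = 3106 K

3106 K


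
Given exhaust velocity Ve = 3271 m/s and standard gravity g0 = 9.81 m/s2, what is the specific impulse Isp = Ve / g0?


Isp = Ve / g0 = 3271 / 9.81 = 333.4 s

333.4 s


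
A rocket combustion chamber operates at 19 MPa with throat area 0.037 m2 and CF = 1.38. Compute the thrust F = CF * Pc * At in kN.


F = 1.38 * 19e6 * 0.037 = 970140.0 N = 970.1 kN

970.1 kN


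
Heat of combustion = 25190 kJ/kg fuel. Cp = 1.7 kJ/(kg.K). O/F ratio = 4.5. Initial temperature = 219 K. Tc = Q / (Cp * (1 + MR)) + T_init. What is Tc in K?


Tc = 25190 / (1.7 * (1 + 4.5)) + 219 = 2913 K

2913 K


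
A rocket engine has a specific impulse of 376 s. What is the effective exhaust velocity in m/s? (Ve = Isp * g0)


Ve = Isp * g0 = 376 * 9.81 = 3688.6 m/s

3688.6 m/s


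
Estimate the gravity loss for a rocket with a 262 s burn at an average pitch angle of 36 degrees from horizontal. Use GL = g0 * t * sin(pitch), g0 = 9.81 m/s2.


GL = 9.81 * 262 * sin(36 deg) = 1511 m/s

1511 m/s


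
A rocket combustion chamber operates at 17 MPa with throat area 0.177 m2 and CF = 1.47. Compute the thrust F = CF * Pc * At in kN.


F = 1.47 * 17e6 * 0.177 = 4.4232e+06 N = 4423.2 kN

4423.2 kN


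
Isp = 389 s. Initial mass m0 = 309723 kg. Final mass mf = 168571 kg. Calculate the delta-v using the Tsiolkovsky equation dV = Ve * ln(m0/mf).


Ve = 389 * 9.81 = 3816.09 m/s
dV = 3816.09 * ln(309723/168571) = 2321 m/s

2321 m/s


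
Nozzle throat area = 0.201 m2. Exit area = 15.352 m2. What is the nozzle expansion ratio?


AR = 15.352 / 0.201 = 76.4

76.4


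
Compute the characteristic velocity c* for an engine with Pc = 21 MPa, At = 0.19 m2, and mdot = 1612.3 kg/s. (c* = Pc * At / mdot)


c* = 21e6 * 0.19 / 1612.3 = 2475 m/s

2475 m/s


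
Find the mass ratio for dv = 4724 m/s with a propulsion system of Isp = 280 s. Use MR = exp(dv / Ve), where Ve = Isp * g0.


Ve = 280 * 9.81 = 2746.8 m/s
MR = exp(4724 / 2746.8) = 5.584

5.584


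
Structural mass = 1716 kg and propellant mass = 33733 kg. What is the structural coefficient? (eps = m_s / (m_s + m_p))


eps = 1716 / (1716 + 33733) = 0.0484

0.0484


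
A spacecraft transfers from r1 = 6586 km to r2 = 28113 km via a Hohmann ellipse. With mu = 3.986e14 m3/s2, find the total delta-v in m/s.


V1 = sqrt(mu/r1) = 7779.61 m/s
dV1 = V1*(sqrt(2*r2/(r1+r2)) - 1) = 2123.42 m/s
V2 = sqrt(mu/r2) = 3765.43 m/s
dV2 = V2*(1 - sqrt(2*r1/(r1+r2))) = 1445.46 m/s
Total dV = 3569 m/s

3569 m/s


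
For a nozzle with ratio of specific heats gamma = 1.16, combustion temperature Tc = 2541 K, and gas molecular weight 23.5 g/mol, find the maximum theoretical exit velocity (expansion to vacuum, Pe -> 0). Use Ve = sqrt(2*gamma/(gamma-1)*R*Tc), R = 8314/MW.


R = 8314 / 23.5 = 353.79 J/(kg.K)
Ve = sqrt(2 * 1.16 / (1.16 - 1) * 353.79 * 2541) = 3610 m/s

3610 m/s


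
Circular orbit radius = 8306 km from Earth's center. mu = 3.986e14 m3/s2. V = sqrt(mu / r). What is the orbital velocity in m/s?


V = sqrt(3.986e14 / 8306000) = 6927 m/s

6927 m/s


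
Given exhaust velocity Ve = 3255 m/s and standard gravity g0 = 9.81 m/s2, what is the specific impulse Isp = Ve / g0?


Isp = Ve / g0 = 3255 / 9.81 = 331.8 s

331.8 s


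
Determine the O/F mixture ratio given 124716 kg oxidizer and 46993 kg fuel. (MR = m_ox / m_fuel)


MR = 124716 / 46993 = 2.65

2.65


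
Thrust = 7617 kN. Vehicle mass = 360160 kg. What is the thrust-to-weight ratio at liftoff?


TWR = 7617000 / (360160 * 9.81) = 2.16

2.16


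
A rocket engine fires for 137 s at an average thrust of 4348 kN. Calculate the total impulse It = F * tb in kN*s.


It = 4348 * 137 = 595676 kN*s

595676 kN*s


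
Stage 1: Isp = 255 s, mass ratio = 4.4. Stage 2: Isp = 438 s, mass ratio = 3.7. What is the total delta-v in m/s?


dV1 = 255 * 9.81 * ln(4.4) = 3706.3 m/s
dV2 = 438 * 9.81 * ln(3.7) = 5621.6 m/s
Total dV = 3706.3 + 5621.6 = 9327.9 m/s ~ 9328 m/s

9328 m/s


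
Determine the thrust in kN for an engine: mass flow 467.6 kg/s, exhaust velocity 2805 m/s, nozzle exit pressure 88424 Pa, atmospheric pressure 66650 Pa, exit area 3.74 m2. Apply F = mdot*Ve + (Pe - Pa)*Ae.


F = 467.6 * 2805 + (88424 - 66650) * 3.74 = 1.3931e+06 N = 1393.1 kN

1393.1 kN


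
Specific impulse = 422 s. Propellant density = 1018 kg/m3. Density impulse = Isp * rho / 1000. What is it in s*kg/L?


rho*Isp = 422 * 1018 / 1000 = 430 s*kg/L

430 s*kg/L


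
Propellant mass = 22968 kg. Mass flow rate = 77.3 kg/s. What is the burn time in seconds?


tb = 22968 / 77.3 = 297.1 s

297.1 s


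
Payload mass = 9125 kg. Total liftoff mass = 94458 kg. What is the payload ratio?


PR = 9125 / 94458 = 0.0966

0.0966


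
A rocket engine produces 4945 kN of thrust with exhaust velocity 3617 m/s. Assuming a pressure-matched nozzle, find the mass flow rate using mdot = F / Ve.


mdot = F / Ve = 4945000 / 3617 = 1367.2 kg/s

1367.2 kg/s


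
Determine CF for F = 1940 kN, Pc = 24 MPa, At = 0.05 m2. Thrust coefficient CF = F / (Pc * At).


CF = 1940000 / (24e6 * 0.05) = 1.62

1.62


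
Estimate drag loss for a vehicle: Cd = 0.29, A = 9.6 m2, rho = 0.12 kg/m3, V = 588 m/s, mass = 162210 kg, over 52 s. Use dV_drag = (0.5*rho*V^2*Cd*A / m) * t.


D = 0.5 * 0.12 * 588^2 * 0.29 * 9.6 = 57753.08 N
a = 57753.08 / 162210 = 0.356 m/s2
dV = 0.356 * 52 = 18.5 m/s

18.5 m/s


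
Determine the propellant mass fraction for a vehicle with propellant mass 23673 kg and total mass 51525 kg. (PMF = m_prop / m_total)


PMF = 23673 / 51525 = 0.459

0.459


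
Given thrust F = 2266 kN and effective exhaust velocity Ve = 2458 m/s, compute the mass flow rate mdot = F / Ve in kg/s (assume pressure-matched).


mdot = F / Ve = 2266000 / 2458 = 921.9 kg/s

921.9 kg/s


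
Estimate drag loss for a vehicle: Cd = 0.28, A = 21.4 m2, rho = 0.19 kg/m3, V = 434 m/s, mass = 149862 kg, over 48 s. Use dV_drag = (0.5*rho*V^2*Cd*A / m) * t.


D = 0.5 * 0.19 * 434^2 * 0.28 * 21.4 = 107219.77 N
a = 107219.77 / 149862 = 0.7155 m/s2
dV = 0.7155 * 48 = 34.3 m/s

34.3 m/s


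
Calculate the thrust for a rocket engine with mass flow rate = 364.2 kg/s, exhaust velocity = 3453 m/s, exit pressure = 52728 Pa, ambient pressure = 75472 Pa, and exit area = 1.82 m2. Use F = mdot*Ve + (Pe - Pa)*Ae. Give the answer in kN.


F = 364.2 * 3453 + (52728 - 75472) * 1.82 = 1.2162e+06 N = 1216.2 kN

1216.2 kN


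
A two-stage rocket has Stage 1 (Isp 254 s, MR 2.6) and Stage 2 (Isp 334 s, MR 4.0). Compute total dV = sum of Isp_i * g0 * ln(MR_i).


dV1 = 254 * 9.81 * ln(2.6) = 2380.9 m/s
dV2 = 334 * 9.81 * ln(4.0) = 4542.2 m/s
Total dV = 2380.9 + 4542.2 = 6923.1 m/s ~ 6923 m/s

6923 m/s


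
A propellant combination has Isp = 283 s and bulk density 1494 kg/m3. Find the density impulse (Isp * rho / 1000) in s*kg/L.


rho*Isp = 283 * 1494 / 1000 = 423 s*kg/L

423 s*kg/L


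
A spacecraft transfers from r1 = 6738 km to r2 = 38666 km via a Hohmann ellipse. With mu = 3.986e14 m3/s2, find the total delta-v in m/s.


V1 = sqrt(mu/r1) = 7691.36 m/s
dV1 = V1*(sqrt(2*r2/(r1+r2)) - 1) = 2346.37 m/s
V2 = sqrt(mu/r2) = 3210.73 m/s
dV2 = V2*(1 - sqrt(2*r1/(r1+r2))) = 1461.54 m/s
Total dV = 3808 m/s

3808 m/s


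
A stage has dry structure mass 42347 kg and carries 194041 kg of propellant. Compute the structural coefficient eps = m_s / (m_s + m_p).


eps = 42347 / (42347 + 194041) = 0.1791

0.1791


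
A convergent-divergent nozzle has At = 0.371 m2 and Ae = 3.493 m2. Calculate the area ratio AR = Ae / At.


AR = 3.493 / 0.371 = 9.4

9.4


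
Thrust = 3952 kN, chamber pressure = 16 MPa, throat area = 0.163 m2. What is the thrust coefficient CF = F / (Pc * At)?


CF = 3952000 / (16e6 * 0.163) = 1.52

1.52


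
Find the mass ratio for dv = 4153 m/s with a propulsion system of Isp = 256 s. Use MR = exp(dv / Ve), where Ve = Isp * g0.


Ve = 256 * 9.81 = 2511.36 m/s
MR = exp(4153 / 2511.36) = 5.226

5.226


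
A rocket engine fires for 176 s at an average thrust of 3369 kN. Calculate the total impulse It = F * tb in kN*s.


It = 3369 * 176 = 592944 kN*s

592944 kN*s


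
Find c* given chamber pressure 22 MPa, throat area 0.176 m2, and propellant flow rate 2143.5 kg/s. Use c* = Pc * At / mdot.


c* = 22e6 * 0.176 / 2143.5 = 1806 m/s

1806 m/s


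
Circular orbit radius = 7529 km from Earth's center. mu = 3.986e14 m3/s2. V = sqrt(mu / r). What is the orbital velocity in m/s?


V = sqrt(3.986e14 / 7529000) = 7276 m/s

7276 m/s


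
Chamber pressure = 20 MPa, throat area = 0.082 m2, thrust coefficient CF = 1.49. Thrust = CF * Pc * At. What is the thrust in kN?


F = 1.49 * 20e6 * 0.082 = 2.4436e+06 N = 2443.6 kN

2443.6 kN


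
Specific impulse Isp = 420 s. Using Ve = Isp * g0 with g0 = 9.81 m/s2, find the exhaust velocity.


Ve = Isp * g0 = 420 * 9.81 = 4120.2 m/s

4120.2 m/s


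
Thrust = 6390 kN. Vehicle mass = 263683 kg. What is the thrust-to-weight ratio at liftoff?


TWR = 6390000 / (263683 * 9.81) = 2.47

2.47


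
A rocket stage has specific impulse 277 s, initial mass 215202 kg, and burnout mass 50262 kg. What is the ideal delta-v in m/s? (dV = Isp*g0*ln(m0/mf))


Ve = 277 * 9.81 = 2717.37 m/s
dV = 2717.37 * ln(215202/50262) = 3952 m/s

3952 m/s


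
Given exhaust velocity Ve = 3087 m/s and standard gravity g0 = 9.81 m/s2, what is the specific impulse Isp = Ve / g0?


Isp = Ve / g0 = 3087 / 9.81 = 314.7 s

314.7 s


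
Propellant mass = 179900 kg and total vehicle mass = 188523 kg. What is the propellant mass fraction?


PMF = 179900 / 188523 = 0.954

0.954


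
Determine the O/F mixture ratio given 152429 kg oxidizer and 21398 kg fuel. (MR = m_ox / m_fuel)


MR = 152429 / 21398 = 7.12

7.12


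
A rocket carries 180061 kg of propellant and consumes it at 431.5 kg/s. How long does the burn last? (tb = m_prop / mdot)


tb = 180061 / 431.5 = 417.3 s

417.3 s


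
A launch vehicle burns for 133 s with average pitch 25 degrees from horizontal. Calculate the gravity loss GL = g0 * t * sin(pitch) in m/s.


GL = 9.81 * 133 * sin(25 deg) = 551 m/s

551 m/s


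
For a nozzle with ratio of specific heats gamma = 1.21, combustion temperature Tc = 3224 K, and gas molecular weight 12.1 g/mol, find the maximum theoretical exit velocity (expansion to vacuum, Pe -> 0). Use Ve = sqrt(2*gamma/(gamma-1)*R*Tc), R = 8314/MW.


R = 8314 / 12.1 = 687.11 J/(kg.K)
Ve = sqrt(2 * 1.21 / (1.21 - 1) * 687.11 * 3224) = 5053 m/s

5053 m/s


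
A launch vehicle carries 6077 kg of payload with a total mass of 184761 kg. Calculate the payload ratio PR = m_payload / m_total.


PR = 6077 / 184761 = 0.0329

0.0329


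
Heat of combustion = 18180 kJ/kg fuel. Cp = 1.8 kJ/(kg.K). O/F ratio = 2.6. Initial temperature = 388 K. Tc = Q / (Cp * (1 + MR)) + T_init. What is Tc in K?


Tc = 18180 / (1.8 * (1 + 2.6)) + 388 = 3194 K

3194 K


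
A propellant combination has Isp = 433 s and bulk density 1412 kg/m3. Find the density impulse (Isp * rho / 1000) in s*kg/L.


rho*Isp = 433 * 1412 / 1000 = 611 s*kg/L

611 s*kg/L


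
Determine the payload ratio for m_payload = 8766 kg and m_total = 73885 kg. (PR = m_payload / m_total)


PR = 8766 / 73885 = 0.1186

0.1186


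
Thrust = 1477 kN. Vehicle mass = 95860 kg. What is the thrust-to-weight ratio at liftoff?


TWR = 1477000 / (95860 * 9.81) = 1.57

1.57


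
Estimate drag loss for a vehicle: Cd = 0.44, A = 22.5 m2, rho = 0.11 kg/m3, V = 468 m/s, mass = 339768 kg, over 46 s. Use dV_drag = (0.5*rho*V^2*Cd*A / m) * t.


D = 0.5 * 0.11 * 468^2 * 0.44 * 22.5 = 119258.57 N
a = 119258.57 / 339768 = 0.351 m/s2
dV = 0.351 * 46 = 16.1 m/s

16.1 m/s


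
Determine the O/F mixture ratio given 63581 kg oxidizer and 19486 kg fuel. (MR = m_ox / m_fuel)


MR = 63581 / 19486 = 3.26

3.26


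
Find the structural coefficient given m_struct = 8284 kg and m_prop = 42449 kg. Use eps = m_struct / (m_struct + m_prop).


eps = 8284 / (8284 + 42449) = 0.1633

0.1633


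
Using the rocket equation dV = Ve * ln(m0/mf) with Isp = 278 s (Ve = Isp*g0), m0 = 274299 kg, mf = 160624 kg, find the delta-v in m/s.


Ve = 278 * 9.81 = 2727.18 m/s
dV = 2727.18 * ln(274299/160624) = 1459 m/s

1459 m/s


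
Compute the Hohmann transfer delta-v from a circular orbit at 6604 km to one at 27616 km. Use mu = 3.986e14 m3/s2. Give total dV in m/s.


V1 = sqrt(mu/r1) = 7769.0 m/s
dV1 = V1*(sqrt(2*r2/(r1+r2)) - 1) = 2101.08 m/s
V2 = sqrt(mu/r2) = 3799.17 m/s
dV2 = V2*(1 - sqrt(2*r1/(r1+r2))) = 1438.87 m/s
Total dV = 3540 m/s

3540 m/s


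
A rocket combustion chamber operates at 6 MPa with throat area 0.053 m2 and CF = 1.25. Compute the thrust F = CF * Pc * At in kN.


F = 1.25 * 6e6 * 0.053 = 397500.0 N = 397.5 kN

397.5 kN


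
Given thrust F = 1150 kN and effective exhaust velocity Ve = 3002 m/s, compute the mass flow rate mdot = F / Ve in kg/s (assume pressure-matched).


mdot = F / Ve = 1150000 / 3002 = 383.1 kg/s

383.1 kg/s


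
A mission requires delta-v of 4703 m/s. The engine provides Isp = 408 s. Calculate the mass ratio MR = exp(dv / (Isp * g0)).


Ve = 408 * 9.81 = 4002.48 m/s
MR = exp(4703 / 4002.48) = 3.238

3.238


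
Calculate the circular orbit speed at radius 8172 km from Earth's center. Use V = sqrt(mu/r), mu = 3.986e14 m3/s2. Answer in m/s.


V = sqrt(3.986e14 / 8172000) = 6984 m/s

6984 m/s


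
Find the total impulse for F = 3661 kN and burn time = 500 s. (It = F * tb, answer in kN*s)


It = 3661 * 500 = 1830500 kN*s

1830500 kN*s


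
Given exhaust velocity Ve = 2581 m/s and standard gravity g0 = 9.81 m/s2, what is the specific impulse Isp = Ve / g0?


Isp = Ve / g0 = 2581 / 9.81 = 263.1 s

263.1 s


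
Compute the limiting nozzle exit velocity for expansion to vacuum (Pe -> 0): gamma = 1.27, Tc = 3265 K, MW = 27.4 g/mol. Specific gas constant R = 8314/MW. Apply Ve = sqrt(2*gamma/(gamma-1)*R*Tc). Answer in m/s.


R = 8314 / 27.4 = 303.43 J/(kg.K)
Ve = sqrt(2 * 1.27 / (1.27 - 1) * 303.43 * 3265) = 3053 m/s

3053 m/s


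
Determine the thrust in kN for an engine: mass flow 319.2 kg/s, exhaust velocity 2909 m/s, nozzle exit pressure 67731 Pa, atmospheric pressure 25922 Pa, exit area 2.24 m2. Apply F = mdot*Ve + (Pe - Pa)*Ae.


F = 319.2 * 2909 + (67731 - 25922) * 2.24 = 1.0222e+06 N = 1022.2 kN

1022.2 kN


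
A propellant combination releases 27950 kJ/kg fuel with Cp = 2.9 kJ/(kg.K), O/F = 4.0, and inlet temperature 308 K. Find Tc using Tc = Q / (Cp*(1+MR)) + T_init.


Tc = 27950 / (2.9 * (1 + 4.0)) + 308 = 2236 K

2236 K


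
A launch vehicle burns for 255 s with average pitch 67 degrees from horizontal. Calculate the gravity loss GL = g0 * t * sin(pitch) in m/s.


GL = 9.81 * 255 * sin(67 deg) = 2303 m/s

2303 m/s


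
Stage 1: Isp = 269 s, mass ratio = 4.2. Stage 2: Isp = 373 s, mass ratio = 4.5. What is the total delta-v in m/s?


dV1 = 269 * 9.81 * ln(4.2) = 3787.0 m/s
dV2 = 373 * 9.81 * ln(4.5) = 5503.6 m/s
Total dV = 3787.0 + 5503.6 = 9290.6 m/s ~ 9291 m/s

9291 m/s


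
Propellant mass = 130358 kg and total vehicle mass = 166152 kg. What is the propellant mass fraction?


PMF = 130358 / 166152 = 0.785

0.785


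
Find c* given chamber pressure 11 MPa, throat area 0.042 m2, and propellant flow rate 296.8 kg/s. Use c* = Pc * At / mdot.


c* = 11e6 * 0.042 / 296.8 = 1557 m/s

1557 m/s


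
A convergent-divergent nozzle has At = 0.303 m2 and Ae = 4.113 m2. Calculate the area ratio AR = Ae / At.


AR = 4.113 / 0.303 = 13.6

13.6


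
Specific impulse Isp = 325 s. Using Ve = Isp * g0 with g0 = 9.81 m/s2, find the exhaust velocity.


Ve = Isp * g0 = 325 * 9.81 = 3188.2 m/s

3188.2 m/s


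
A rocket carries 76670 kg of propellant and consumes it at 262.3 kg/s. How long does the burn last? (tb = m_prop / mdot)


tb = 76670 / 262.3 = 292.3 s

292.3 s


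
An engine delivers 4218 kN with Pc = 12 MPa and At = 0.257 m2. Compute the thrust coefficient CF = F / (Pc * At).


CF = 4218000 / (12e6 * 0.257) = 1.37

1.37


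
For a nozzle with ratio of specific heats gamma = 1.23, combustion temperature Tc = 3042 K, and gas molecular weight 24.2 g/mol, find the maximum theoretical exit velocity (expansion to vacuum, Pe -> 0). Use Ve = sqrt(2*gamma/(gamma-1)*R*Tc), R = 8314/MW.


R = 8314 / 24.2 = 343.55 J/(kg.K)
Ve = sqrt(2 * 1.23 / (1.23 - 1) * 343.55 * 3042) = 3343 m/s

3343 m/s


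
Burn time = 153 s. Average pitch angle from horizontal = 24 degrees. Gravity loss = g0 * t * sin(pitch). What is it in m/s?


GL = 9.81 * 153 * sin(24 deg) = 610 m/s

610 m/s


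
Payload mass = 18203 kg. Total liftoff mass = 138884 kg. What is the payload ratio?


PR = 18203 / 138884 = 0.1311

0.1311


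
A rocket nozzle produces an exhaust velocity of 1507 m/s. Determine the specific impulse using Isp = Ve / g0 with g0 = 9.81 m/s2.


Isp = Ve / g0 = 1507 / 9.81 = 153.6 s

153.6 s


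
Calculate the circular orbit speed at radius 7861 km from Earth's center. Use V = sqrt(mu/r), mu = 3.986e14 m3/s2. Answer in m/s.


V = sqrt(3.986e14 / 7861000) = 7121 m/s

7121 m/s


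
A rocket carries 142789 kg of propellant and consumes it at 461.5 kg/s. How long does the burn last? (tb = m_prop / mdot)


tb = 142789 / 461.5 = 309.4 s

309.4 s


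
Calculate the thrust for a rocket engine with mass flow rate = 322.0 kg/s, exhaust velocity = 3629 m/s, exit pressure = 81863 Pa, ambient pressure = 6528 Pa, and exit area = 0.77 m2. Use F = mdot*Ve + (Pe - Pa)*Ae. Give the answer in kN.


F = 322.0 * 3629 + (81863 - 6528) * 0.77 = 1.2265e+06 N = 1226.5 kN

1226.5 kN


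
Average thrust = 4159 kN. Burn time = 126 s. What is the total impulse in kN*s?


It = 4159 * 126 = 524034 kN*s

524034 kN*s


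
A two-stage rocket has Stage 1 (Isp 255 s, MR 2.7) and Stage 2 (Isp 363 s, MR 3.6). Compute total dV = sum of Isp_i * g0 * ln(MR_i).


dV1 = 255 * 9.81 * ln(2.7) = 2484.7 m/s
dV2 = 363 * 9.81 * ln(3.6) = 4561.4 m/s
Total dV = 2484.7 + 4561.4 = 7046.1 m/s ~ 7046 m/s

7046 m/s


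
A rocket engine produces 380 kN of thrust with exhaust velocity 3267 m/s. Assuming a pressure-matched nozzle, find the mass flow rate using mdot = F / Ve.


mdot = F / Ve = 380000 / 3267 = 116.3 kg/s

116.3 kg/s


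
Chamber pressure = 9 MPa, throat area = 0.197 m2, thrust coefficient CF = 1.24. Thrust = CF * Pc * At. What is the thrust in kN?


F = 1.24 * 9e6 * 0.197 = 2.1985e+06 N = 2198.5 kN

2198.5 kN


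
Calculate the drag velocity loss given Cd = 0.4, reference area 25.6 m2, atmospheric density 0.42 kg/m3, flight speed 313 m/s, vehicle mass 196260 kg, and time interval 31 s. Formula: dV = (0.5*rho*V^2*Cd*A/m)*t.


D = 0.5 * 0.42 * 313^2 * 0.4 * 25.6 = 210672.54 N
a = 210672.54 / 196260 = 1.0734 m/s2
dV = 1.0734 * 31 = 33.3 m/s

33.3 m/s


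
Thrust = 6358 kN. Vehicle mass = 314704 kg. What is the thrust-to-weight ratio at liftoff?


TWR = 6358000 / (314704 * 9.81) = 2.06

2.06


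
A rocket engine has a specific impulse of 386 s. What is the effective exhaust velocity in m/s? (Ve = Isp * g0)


Ve = Isp * g0 = 386 * 9.81 = 3786.7 m/s

3786.7 m/s


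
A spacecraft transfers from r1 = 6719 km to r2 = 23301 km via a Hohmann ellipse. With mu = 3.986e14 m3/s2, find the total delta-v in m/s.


V1 = sqrt(mu/r1) = 7702.23 m/s
dV1 = V1*(sqrt(2*r2/(r1+r2)) - 1) = 1894.28 m/s
V2 = sqrt(mu/r2) = 4136.01 m/s
dV2 = V2*(1 - sqrt(2*r1/(r1+r2))) = 1368.79 m/s
Total dV = 3263 m/s

3263 m/s


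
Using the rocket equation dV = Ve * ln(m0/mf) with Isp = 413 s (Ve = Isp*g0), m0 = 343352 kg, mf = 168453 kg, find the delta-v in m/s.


Ve = 413 * 9.81 = 4051.53 m/s
dV = 4051.53 * ln(343352/168453) = 2885 m/s

2885 m/s


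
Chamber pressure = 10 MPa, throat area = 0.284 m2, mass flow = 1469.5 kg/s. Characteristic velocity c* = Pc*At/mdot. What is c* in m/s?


c* = 10e6 * 0.284 / 1469.5 = 1933 m/s

1933 m/s


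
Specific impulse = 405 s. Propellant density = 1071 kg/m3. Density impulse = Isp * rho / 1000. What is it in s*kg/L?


rho*Isp = 405 * 1071 / 1000 = 434 s*kg/L

434 s*kg/L


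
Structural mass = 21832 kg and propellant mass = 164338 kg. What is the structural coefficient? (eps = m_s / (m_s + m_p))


eps = 21832 / (21832 + 164338) = 0.1173

0.1173


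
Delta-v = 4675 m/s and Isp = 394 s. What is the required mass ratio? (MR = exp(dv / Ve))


Ve = 394 * 9.81 = 3865.14 m/s
MR = exp(4675 / 3865.14) = 3.352

3.352


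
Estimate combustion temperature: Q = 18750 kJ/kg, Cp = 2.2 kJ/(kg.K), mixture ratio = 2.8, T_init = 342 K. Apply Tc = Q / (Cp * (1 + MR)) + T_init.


Tc = 18750 / (2.2 * (1 + 2.8)) + 342 = 2585 K

2585 K


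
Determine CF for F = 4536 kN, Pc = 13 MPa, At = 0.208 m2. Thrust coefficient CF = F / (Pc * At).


CF = 4536000 / (13e6 * 0.208) = 1.68

1.68


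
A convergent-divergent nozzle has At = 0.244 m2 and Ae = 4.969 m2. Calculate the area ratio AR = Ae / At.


AR = 4.969 / 0.244 = 20.4

20.4


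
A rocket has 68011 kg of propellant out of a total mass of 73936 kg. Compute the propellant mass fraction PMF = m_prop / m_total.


PMF = 68011 / 73936 = 0.92

0.92


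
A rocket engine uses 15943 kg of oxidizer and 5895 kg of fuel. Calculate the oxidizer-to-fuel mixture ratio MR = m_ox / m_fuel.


MR = 15943 / 5895 = 2.7

2.7


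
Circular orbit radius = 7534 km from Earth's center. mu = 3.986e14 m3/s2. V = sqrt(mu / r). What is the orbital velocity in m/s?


V = sqrt(3.986e14 / 7534000) = 7274 m/s

7274 m/s


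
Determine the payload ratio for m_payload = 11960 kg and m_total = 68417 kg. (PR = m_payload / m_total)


PR = 11960 / 68417 = 0.1748

0.1748


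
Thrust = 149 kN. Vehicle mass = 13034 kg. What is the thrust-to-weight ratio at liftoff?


TWR = 149000 / (13034 * 9.81) = 1.17

1.17


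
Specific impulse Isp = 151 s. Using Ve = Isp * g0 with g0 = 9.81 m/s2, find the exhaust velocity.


Ve = Isp * g0 = 151 * 9.81 = 1481.3 m/s

1481.3 m/s


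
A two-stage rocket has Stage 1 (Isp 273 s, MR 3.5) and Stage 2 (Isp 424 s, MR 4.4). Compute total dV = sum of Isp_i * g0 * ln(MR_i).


dV1 = 273 * 9.81 * ln(3.5) = 3355.1 m/s
dV2 = 424 * 9.81 * ln(4.4) = 6162.6 m/s
Total dV = 3355.1 + 6162.6 = 9517.7 m/s ~ 9518 m/s

9518 m/s


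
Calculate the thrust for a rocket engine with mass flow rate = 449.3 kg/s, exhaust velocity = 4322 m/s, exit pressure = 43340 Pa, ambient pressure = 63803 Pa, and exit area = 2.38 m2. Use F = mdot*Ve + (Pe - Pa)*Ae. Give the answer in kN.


F = 449.3 * 4322 + (43340 - 63803) * 2.38 = 1.8932e+06 N = 1893.2 kN

1893.2 kN


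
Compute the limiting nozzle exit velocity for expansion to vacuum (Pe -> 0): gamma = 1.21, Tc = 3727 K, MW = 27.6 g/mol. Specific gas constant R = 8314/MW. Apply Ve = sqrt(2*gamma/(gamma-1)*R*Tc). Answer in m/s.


R = 8314 / 27.6 = 301.23 J/(kg.K)
Ve = sqrt(2 * 1.21 / (1.21 - 1) * 301.23 * 3727) = 3597 m/s

3597 m/s


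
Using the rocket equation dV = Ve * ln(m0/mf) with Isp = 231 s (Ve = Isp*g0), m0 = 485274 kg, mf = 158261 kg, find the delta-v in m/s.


Ve = 231 * 9.81 = 2266.11 m/s
dV = 2266.11 * ln(485274/158261) = 2539 m/s

2539 m/s


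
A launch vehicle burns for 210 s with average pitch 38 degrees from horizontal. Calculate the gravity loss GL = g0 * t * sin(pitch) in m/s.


GL = 9.81 * 210 * sin(38 deg) = 1268 m/s

1268 m/s


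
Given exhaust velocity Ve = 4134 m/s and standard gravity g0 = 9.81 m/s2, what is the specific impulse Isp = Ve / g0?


Isp = Ve / g0 = 4134 / 9.81 = 421.4 s

421.4 s


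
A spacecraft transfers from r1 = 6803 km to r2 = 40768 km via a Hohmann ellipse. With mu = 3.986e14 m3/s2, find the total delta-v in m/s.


V1 = sqrt(mu/r1) = 7654.53 m/s
dV1 = V1*(sqrt(2*r2/(r1+r2)) - 1) = 2366.72 m/s
V2 = sqrt(mu/r2) = 3126.86 m/s
dV2 = V2*(1 - sqrt(2*r1/(r1+r2))) = 1454.61 m/s
Total dV = 3821 m/s

3821 m/s


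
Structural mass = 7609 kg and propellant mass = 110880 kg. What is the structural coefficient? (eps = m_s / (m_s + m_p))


eps = 7609 / (7609 + 110880) = 0.0642

0.0642


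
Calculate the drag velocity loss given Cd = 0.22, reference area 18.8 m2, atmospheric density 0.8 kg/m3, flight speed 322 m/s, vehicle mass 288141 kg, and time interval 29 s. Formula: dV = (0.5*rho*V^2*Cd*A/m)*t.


D = 0.5 * 0.8 * 322^2 * 0.22 * 18.8 = 171534.81 N
a = 171534.81 / 288141 = 0.5953 m/s2
dV = 0.5953 * 29 = 17.3 m/s

17.3 m/s
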